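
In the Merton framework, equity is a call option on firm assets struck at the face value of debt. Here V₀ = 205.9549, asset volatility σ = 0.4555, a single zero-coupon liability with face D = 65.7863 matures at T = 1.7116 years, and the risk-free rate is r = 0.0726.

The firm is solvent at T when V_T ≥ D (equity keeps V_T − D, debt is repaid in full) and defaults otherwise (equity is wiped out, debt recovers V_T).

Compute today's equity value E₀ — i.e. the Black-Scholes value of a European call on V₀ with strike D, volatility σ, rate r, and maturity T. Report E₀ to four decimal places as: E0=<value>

E0=148.2370

d₁ = [ln(V₀/D) + (r + σ²/2)T] / (σ√T)
   = [ln(205.9549/65.7863) + (0.0726 + 0.5·0.4555²)·1.7116] / (0.4555·√1.7116)
   = [1.141246 + 0.301824] / 0.595922 = 2.421574
d₂ = d₁ − σ√T = 2.421574 − 0.595922 = 1.825652
N(d₁) = 0.992273,  N(d₂) = 0.966049,  e^(−rT) = 0.883148
E₀ = V₀·N(d₁) − D·e^(−rT)·N(d₂)
   = 205.9549·0.992273 − 65.7863·0.883148·0.966049 = 148.237027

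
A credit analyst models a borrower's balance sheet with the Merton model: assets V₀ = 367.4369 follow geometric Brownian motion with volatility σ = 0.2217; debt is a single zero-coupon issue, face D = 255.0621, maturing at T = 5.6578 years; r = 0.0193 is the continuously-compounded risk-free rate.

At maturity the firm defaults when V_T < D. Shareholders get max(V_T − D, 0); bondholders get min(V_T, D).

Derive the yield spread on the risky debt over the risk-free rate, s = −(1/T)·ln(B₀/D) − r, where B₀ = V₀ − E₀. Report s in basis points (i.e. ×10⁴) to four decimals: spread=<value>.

spread=120.3089

d₁ = [ln(V₀/D) + (r + σ²/2)T] / (σ√T)
   = [ln(367.4369/255.0621) + (0.0193 + 0.5·0.2217²)·5.6578] / (0.2217·√5.6578)
   = [0.365045 + 0.248238] / 0.527339 = 1.162978
d₂ = d₁ − σ√T = 1.162978 − 0.527339 = 0.635639
N(d₁) = 0.877581,  N(d₂) = 0.737494,  e^(−rT) = 0.896555
E₀ = V₀·N(d₁) − D·e^(−rT)·N(d₂)
   = 367.4369·0.877581 − 255.0621·0.896555·0.737494 = 153.807417
B₀ = V₀ − E₀ = 367.4369 − 153.807417 = 213.629483
spread = −(1/T)·ln(B₀/D) − r = −(1/5.6578)·ln(213.629483/255.0621) − 0.0193 = 0.01203089
in basis points: 0.01203089 × 10⁴ = 120.3089 bp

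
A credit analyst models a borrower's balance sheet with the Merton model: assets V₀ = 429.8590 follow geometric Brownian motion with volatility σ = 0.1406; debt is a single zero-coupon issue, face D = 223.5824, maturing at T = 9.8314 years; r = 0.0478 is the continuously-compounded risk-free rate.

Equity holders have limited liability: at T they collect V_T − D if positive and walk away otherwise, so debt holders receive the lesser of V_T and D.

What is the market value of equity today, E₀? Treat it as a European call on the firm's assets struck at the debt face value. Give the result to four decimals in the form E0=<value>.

E0=290.2935

d₁ = [ln(V₀/D) + (r + σ²/2)T] / (σ√T)
   = [ln(429.8590/223.5824) + (0.0478 + 0.5·0.1406²)·9.8314] / (0.1406·√9.8314)
   = [0.653677 + 0.567116] / 0.440852 = 2.769167
d₂ = d₁ − σ√T = 2.769167 − 0.440852 = 2.328315
N(d₁) = 0.997190,  N(d₂) = 0.990052,  e^(−rT) = 0.625039
E₀ = V₀·N(d₁) − D·e^(−rT)·N(d₂)
   = 429.8590·0.997190 − 223.5824·0.625039·0.990052 = 290.293505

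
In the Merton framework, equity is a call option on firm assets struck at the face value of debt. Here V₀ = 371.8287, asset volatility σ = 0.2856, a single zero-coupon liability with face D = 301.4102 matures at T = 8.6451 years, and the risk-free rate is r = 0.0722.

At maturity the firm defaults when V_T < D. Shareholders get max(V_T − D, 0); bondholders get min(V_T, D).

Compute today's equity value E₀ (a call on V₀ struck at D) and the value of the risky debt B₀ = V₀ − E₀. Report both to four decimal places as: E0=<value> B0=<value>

d₁ = [ln(V₀/D) + (r + σ²/2)T] / (σ√T)
   = [ln(371.8287/301.4102) + (0.0722 + 0.5·0.2856²)·8.6451] / (0.2856·√8.6451)
   = [0.209961 + 0.976755] / 0.839737 = 1.413200
d₂ = d₁ − σ√T = 1.413200 − 0.839737 = 0.573463
N(d₁) = 0.921202,  N(d₂) = 0.716835,  e^(−rT) = 0.535703
E₀ = V₀·N(d₁) − D·e^(−rT)·N(d₂)
   = 371.8287·0.921202 − 301.4102·0.535703·0.716835 = 226.784630
B₀ = V₀ − E₀ = 371.8287 − 226.784630 = 145.044070

E0=226.7846 B0=145.0441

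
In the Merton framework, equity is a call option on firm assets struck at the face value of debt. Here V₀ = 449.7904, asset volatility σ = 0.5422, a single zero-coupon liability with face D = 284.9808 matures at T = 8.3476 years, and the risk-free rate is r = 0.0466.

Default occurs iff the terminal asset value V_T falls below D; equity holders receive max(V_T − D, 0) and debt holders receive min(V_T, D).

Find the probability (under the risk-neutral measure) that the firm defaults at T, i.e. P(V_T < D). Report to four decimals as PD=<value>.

d₁ = [ln(V₀/D) + (r + σ²/2)T] / (σ√T)
   = [ln(449.7904/284.9808) + (0.0466 + 0.5·0.5422²)·8.3476] / (0.5422·√8.3476)
   = [0.456360 + 1.616015] / 1.566536 = 1.322903
d₂ = d₁ − σ√T = 1.322903 − 1.566536 = -0.243633
risk-neutral PD = N(−d₂) = N(0.243633) = 0.596242

PD=0.5962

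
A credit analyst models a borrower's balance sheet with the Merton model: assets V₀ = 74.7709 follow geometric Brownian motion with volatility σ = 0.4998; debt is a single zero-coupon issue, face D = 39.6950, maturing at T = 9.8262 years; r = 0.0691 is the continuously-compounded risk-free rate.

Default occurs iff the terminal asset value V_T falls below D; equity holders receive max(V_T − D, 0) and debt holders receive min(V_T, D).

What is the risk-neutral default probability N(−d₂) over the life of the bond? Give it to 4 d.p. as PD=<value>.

d₁ = [ln(V₀/D) + (r + σ²/2)T] / (σ√T)
   = [ln(74.7709/39.6950) + (0.0691 + 0.5·0.4998²)·9.8262] / (0.4998·√9.8262)
   = [0.633204 + 1.906283] / 1.566712 = 1.620902
d₂ = d₁ − σ√T = 1.620902 − 1.566712 = 0.054191
risk-neutral PD = N(−d₂) = N(-0.054191) = 0.478392

PD=0.4784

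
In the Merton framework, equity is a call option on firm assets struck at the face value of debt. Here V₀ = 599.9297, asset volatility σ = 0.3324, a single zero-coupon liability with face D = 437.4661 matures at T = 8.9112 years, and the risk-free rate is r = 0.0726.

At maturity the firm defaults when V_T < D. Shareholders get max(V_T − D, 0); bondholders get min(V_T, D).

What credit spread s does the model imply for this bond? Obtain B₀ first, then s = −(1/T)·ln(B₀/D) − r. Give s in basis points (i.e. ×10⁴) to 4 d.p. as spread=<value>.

spread=157.6361

d₁ = [ln(V₀/D) + (r + σ²/2)T] / (σ√T)
   = [ln(599.9297/437.4661) + (0.0726 + 0.5·0.3324²)·8.9112] / (0.3324·√8.9112)
   = [0.315813 + 1.139251] / 0.992268 = 1.466402
d₂ = d₁ − σ√T = 1.466402 − 0.992268 = 0.474134
N(d₁) = 0.928731,  N(d₂) = 0.682298,  e^(−rT) = 0.523639
E₀ = V₀·N(d₁) − D·e^(−rT)·N(d₂)
   = 599.9297·0.928731 − 437.4661·0.523639·0.682298 = 400.876245
B₀ = V₀ − E₀ = 599.9297 − 400.876245 = 199.053455
spread = −(1/T)·ln(B₀/D) − r = −(1/8.9112)·ln(199.053455/437.4661) − 0.0726 = 0.01576361
in basis points: 0.01576361 × 10⁴ = 157.6361 bp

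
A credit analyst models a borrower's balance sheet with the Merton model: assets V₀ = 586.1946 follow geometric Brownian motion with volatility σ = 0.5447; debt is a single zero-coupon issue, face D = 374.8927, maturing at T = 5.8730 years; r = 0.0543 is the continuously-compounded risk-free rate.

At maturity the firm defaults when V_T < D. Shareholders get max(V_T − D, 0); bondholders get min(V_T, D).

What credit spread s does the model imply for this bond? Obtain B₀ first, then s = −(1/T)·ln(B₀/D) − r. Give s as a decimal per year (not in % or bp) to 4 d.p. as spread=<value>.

spread=0.0609

d₁ = [ln(V₀/D) + (r + σ²/2)T] / (σ√T)
   = [ln(586.1946/374.8927) + (0.0543 + 0.5·0.5447²)·5.8730] / (0.5447·√5.8730)
   = [0.447012 + 1.190158] / 1.320041 = 1.240242
d₂ = d₁ − σ√T = 1.240242 − 1.320041 = -0.079799
N(d₁) = 0.892557,  N(d₂) = 0.468199,  e^(−rT) = 0.726945
E₀ = V₀·N(d₁) − D·e^(−rT)·N(d₂)
   = 586.1946·0.892557 − 374.8927·0.726945·0.468199 = 395.615582
B₀ = V₀ − E₀ = 586.1946 − 395.615582 = 190.579018
spread = −(1/T)·ln(B₀/D) − r = −(1/5.8730)·ln(190.579018/374.8927) − 0.0543 = 0.06090057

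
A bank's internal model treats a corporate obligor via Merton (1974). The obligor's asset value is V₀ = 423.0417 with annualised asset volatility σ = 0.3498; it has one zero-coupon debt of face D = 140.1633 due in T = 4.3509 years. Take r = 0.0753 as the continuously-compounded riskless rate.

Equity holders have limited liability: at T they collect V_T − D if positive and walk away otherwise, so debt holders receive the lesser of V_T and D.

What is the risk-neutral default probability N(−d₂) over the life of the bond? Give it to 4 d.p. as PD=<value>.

PD=0.0550

d₁ = [ln(V₀/D) + (r + σ²/2)T] / (σ√T)
   = [ln(423.0417/140.1633) + (0.0753 + 0.5·0.3498²)·4.3509] / (0.3498·√4.3509)
   = [1.104663 + 0.593811] / 0.729641 = 2.327820
d₂ = d₁ − σ√T = 2.327820 − 0.729641 = 1.598179
risk-neutral PD = N(−d₂) = N(-1.598179) = 0.055002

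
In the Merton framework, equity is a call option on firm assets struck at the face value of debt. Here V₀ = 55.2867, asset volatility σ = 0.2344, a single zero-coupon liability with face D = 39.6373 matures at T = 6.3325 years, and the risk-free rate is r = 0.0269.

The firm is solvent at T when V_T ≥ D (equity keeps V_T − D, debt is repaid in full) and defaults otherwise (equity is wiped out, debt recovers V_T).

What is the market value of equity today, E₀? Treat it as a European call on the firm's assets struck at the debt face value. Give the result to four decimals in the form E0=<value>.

E0=24.5600

d₁ = [ln(V₀/D) + (r + σ²/2)T] / (σ√T)
   = [ln(55.2867/39.6373) + (0.0269 + 0.5·0.2344²)·6.3325] / (0.2344·√6.3325)
   = [0.332762 + 0.344309] / 0.589855 = 1.147859
d₂ = d₁ − σ√T = 1.147859 − 0.589855 = 0.558004
N(d₁) = 0.874487,  N(d₂) = 0.711579,  e^(−rT) = 0.843374
E₀ = V₀·N(d₁) − D·e^(−rT)·N(d₂)
   = 55.2867·0.874487 − 39.6373·0.843374·0.711579 = 24.560037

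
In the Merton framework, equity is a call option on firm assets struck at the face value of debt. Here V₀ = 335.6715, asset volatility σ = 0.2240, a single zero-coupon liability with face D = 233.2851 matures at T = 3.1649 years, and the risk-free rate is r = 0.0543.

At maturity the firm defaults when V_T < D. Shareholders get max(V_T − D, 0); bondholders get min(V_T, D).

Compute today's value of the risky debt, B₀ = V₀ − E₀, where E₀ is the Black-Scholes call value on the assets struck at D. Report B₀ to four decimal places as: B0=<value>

d₁ = [ln(V₀/D) + (r + σ²/2)T] / (σ√T)
   = [ln(335.6715/233.2851) + (0.0543 + 0.5·0.2240²)·3.1649] / (0.2240·√3.1649)
   = [0.363872 + 0.251255] / 0.398500 = 1.543607
d₂ = d₁ − σ√T = 1.543607 − 0.398500 = 1.145107
N(d₁) = 0.938658,  N(d₂) = 0.873918,  e^(−rT) = 0.842102
E₀ = V₀·N(d₁) − D·e^(−rT)·N(d₂)
   = 335.6715·0.938658 − 233.2851·0.842102·0.873918 = 143.399812
B₀ = V₀ − E₀ = 335.6715 − 143.399812 = 192.271688

B0=192.2717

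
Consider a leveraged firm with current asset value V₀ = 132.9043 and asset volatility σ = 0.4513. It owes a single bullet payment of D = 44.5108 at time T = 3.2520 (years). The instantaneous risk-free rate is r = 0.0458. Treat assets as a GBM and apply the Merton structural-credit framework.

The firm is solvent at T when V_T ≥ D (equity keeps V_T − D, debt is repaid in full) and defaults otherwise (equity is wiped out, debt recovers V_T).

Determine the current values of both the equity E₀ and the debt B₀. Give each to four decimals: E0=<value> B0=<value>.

d₁ = [ln(V₀/D) + (r + σ²/2)T] / (σ√T)
   = [ln(132.9043/44.5108) + (0.0458 + 0.5·0.4513²)·3.2520] / (0.4513·√3.2520)
   = [1.093897 + 0.480112] / 0.813843 = 1.934045
d₂ = d₁ − σ√T = 1.934045 − 0.813843 = 1.120202
N(d₁) = 0.973446,  N(d₂) = 0.868686,  e^(−rT) = 0.861619
E₀ = V₀·N(d₁) − D·e^(−rT)·N(d₂)
   = 132.9043·0.973446 − 44.5108·0.861619·0.868686 = 96.059881
B₀ = V₀ − E₀ = 132.9043 − 96.059881 = 36.844419

E0=96.0599 B0=36.8444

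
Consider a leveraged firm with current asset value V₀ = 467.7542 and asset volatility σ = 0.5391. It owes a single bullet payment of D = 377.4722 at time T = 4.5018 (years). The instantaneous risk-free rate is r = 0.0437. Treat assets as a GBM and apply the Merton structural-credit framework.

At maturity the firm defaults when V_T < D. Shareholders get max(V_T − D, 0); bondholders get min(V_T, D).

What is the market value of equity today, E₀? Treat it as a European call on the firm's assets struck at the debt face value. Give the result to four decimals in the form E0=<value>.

E0=256.5625

d₁ = [ln(V₀/D) + (r + σ²/2)T] / (σ√T)
   = [ln(467.7542/377.4722) + (0.0437 + 0.5·0.5391²)·4.5018] / (0.5391·√4.5018)
   = [0.214446 + 0.850905] / 1.143832 = 0.931387
d₂ = d₁ − σ√T = 0.931387 − 1.143832 = -0.212445
N(d₁) = 0.824173,  N(d₂) = 0.415880,  e^(−rT) = 0.821413
E₀ = V₀·N(d₁) − D·e^(−rT)·N(d₂)
   = 467.7542·0.824173 − 377.4722·0.821413·0.415880 = 256.562531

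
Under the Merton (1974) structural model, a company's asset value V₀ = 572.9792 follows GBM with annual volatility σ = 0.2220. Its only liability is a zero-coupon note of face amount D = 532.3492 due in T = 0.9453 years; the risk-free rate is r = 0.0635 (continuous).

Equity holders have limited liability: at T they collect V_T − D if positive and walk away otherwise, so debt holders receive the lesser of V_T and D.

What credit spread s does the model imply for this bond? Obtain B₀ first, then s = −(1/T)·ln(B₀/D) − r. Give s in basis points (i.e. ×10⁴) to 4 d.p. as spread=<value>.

d₁ = [ln(V₀/D) + (r + σ²/2)T] / (σ√T)
   = [ln(572.9792/532.3492) + (0.0635 + 0.5·0.2220²)·0.9453] / (0.2220·√0.9453)
   = [0.073550 + 0.083321] / 0.215843 = 0.726780
d₂ = d₁ − σ√T = 0.726780 − 0.215843 = 0.510937
N(d₁) = 0.766320,  N(d₂) = 0.695303,  e^(−rT) = 0.941740
E₀ = V₀·N(d₁) − D·e^(−rT)·N(d₂)
   = 572.9792·0.766320 − 532.3492·0.941740·0.695303 = 90.506256
B₀ = V₀ − E₀ = 572.9792 − 90.506256 = 482.472944
spread = −(1/T)·ln(B₀/D) − r = −(1/0.9453)·ln(482.472944/532.3492) − 0.0635 = 0.04056730
in basis points: 0.04056730 × 10⁴ = 405.6730 bp

spread=405.6730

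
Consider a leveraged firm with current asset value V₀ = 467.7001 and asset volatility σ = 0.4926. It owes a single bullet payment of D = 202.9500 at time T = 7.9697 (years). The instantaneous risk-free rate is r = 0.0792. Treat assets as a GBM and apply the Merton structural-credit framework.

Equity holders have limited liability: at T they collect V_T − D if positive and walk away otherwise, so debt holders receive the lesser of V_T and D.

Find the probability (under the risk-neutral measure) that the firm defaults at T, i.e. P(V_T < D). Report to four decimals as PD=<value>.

PD=0.3598

d₁ = [ln(V₀/D) + (r + σ²/2)T] / (σ√T)
   = [ln(467.7001/202.9500) + (0.0792 + 0.5·0.4926²)·7.9697] / (0.4926·√7.9697)
   = [0.834868 + 1.598143] / 1.390642 = 1.749559
d₂ = d₁ − σ√T = 1.749559 − 1.390642 = 0.358917
risk-neutral PD = N(−d₂) = N(-0.358917) = 0.359829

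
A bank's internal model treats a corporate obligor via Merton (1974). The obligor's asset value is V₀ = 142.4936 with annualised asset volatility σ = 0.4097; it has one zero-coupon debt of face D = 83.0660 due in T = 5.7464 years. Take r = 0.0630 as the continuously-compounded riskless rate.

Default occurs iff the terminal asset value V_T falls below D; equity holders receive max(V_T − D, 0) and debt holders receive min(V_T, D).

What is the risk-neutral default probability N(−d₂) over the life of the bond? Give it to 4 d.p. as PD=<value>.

PD=0.3347

d₁ = [ln(V₀/D) + (r + σ²/2)T] / (σ√T)
   = [ln(142.4936/83.0660) + (0.0630 + 0.5·0.4097²)·5.7464] / (0.4097·√5.7464)
   = [0.539662 + 0.844302] / 0.982118 = 1.409161
d₂ = d₁ − σ√T = 1.409161 − 0.982118 = 0.427043
risk-neutral PD = N(−d₂) = N(-0.427043) = 0.334674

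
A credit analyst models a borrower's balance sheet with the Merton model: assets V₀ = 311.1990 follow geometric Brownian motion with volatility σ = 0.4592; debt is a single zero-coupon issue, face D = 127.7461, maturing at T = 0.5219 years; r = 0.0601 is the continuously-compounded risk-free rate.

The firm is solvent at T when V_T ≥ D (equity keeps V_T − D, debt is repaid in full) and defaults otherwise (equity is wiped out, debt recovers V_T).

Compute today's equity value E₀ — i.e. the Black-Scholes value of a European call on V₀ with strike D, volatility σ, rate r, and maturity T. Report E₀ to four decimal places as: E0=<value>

E0=187.4502

d₁ = [ln(V₀/D) + (r + σ²/2)T] / (σ√T)
   = [ln(311.1990/127.7461) + (0.0601 + 0.5·0.4592²)·0.5219] / (0.4592·√0.5219)
   = [0.890388 + 0.086391] / 0.331738 = 2.944428
d₂ = d₁ − σ√T = 2.944428 − 0.331738 = 2.612689
N(d₁) = 0.998382,  N(d₂) = 0.995508,  e^(−rT) = 0.969121
E₀ = V₀·N(d₁) − D·e^(−rT)·N(d₂)
   = 311.1990·0.998382 − 127.7461·0.969121·0.995508 = 187.450245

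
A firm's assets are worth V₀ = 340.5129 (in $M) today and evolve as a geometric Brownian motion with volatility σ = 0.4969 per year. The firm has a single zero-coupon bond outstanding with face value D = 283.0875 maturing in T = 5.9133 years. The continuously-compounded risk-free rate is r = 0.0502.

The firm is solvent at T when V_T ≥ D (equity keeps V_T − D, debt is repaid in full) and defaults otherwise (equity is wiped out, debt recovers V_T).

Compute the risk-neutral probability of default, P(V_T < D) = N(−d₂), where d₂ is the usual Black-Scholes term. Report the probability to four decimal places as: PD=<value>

PD=0.5815

d₁ = [ln(V₀/D) + (r + σ²/2)T] / (σ√T)
   = [ln(340.5129/283.0875) + (0.0502 + 0.5·0.4969²)·5.9133] / (0.4969·√5.9133)
   = [0.184697 + 1.026873] / 1.208326 = 1.002685
d₂ = d₁ − σ√T = 1.002685 − 1.208326 = -0.205640
risk-neutral PD = N(−d₂) = N(0.205640) = 0.581464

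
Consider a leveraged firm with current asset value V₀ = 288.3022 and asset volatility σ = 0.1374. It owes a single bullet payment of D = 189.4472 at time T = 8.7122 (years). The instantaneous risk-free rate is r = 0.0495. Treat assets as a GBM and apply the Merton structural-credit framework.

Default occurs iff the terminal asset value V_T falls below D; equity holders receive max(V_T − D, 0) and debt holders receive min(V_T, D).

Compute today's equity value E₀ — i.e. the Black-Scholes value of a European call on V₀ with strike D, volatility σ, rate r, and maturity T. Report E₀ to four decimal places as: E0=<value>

d₁ = [ln(V₀/D) + (r + σ²/2)T] / (σ√T)
   = [ln(288.3022/189.4472) + (0.0495 + 0.5·0.1374²)·8.7122] / (0.1374·√8.7122)
   = [0.419899 + 0.513492] / 0.405556 = 2.301509
d₂ = d₁ − σ√T = 2.301509 − 0.405556 = 1.895954
N(d₁) = 0.989319,  N(d₂) = 0.971017,  e^(−rT) = 0.649694
E₀ = V₀·N(d₁) − D·e^(−rT)·N(d₂)
   = 288.3022·0.989319 − 189.4472·0.649694·0.971017 = 165.707342

E0=165.7073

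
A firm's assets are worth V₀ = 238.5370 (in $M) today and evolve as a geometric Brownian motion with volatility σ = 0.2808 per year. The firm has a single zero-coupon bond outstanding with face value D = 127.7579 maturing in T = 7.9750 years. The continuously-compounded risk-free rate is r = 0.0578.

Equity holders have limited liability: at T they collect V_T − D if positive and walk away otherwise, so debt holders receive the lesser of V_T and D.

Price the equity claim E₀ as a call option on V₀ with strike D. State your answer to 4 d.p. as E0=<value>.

E0=162.0483

d₁ = [ln(V₀/D) + (r + σ²/2)T] / (σ√T)
   = [ln(238.5370/127.7579) + (0.0578 + 0.5·0.2808²)·7.9750] / (0.2808·√7.9750)
   = [0.624387 + 0.775364] / 0.792980 = 1.765178
d₂ = d₁ − σ√T = 1.765178 − 0.792980 = 0.972197
N(d₁) = 0.961233,  N(d₂) = 0.834524,  e^(−rT) = 0.630681
E₀ = V₀·N(d₁) − D·e^(−rT)·N(d₂)
   = 238.5370·0.961233 − 127.7579·0.630681·0.834524 = 162.048320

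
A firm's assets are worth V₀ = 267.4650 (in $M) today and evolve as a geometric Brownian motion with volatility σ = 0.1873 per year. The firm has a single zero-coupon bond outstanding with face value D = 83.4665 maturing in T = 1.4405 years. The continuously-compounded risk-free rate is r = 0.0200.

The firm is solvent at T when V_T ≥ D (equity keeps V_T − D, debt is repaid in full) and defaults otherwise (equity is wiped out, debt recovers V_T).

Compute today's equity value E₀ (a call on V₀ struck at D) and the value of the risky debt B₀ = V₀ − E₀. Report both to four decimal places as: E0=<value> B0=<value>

d₁ = [ln(V₀/D) + (r + σ²/2)T] / (σ√T)
   = [ln(267.4650/83.4665) + (0.0200 + 0.5·0.1873²)·1.4405] / (0.1873·√1.4405)
   = [1.164543 + 0.054077] / 0.224799 = 5.420934
d₂ = d₁ − σ√T = 5.420934 − 0.224799 = 5.196135
N(d₁) = 1.000000,  N(d₂) = 1.000000,  e^(−rT) = 0.971601
E₀ = V₀·N(d₁) − D·e^(−rT)·N(d₂)
   = 267.4650·1.000000 − 83.4665·0.971601·1.000000 = 186.368861
B₀ = V₀ − E₀ = 267.4650 − 186.368861 = 81.096139

E0=186.3689 B0=81.0961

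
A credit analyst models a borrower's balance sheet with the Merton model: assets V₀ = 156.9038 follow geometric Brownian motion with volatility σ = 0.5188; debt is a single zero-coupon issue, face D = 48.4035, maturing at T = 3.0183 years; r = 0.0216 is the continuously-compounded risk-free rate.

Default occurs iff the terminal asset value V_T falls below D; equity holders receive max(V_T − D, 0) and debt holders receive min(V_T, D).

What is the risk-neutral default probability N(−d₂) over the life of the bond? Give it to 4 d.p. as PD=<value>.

PD=0.1771

d₁ = [ln(V₀/D) + (r + σ²/2)T] / (σ√T)
   = [ln(156.9038/48.4035) + (0.0216 + 0.5·0.5188²)·3.0183] / (0.5188·√3.0183)
   = [1.176061 + 0.471388] / 0.901324 = 1.827809
d₂ = d₁ − σ√T = 1.827809 − 0.901324 = 0.926484
risk-neutral PD = N(−d₂) = N(-0.926484) = 0.177097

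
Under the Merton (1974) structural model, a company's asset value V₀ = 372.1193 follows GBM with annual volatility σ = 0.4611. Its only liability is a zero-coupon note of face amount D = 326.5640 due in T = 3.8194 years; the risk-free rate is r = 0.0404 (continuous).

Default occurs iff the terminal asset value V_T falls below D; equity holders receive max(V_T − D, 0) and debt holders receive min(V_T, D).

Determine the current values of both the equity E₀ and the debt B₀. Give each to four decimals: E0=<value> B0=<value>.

d₁ = [ln(V₀/D) + (r + σ²/2)T] / (σ√T)
   = [ln(372.1193/326.5640) + (0.0404 + 0.5·0.4611²)·3.8194] / (0.4611·√3.8194)
   = [0.130589 + 0.560331] / 0.901141 = 0.766717
d₂ = d₁ − σ√T = 0.766717 − 0.901141 = -0.134424
N(d₁) = 0.778375,  N(d₂) = 0.446534,  e^(−rT) = 0.857012
E₀ = V₀·N(d₁) − D·e^(−rT)·N(d₂)
   = 372.1193·0.778375 − 326.5640·0.857012·0.446534 = 164.677390
B₀ = V₀ − E₀ = 372.1193 − 164.677390 = 207.441910

E0=164.6774 B0=207.4419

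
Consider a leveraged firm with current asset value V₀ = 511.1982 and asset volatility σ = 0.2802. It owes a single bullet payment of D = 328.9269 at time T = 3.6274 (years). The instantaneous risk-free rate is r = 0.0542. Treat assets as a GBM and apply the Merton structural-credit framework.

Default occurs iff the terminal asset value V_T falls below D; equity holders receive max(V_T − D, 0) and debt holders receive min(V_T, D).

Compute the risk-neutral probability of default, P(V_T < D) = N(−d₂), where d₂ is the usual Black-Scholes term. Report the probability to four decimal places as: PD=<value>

PD=0.1768

d₁ = [ln(V₀/D) + (r + σ²/2)T] / (σ√T)
   = [ln(511.1982/328.9269) + (0.0542 + 0.5·0.2802²)·3.6274] / (0.2802·√3.6274)
   = [0.440922 + 0.339002] / 0.533661 = 1.461459
d₂ = d₁ − σ√T = 1.461459 − 0.533661 = 0.927797
risk-neutral PD = N(−d₂) = N(-0.927797) = 0.176756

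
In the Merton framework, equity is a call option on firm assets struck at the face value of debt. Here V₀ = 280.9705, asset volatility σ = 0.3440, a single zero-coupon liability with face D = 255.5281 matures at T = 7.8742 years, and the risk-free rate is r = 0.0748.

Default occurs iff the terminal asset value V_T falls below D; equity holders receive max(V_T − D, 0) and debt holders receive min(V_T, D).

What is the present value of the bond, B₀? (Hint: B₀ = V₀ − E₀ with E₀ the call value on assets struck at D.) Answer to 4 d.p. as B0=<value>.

B0=116.3789

d₁ = [ln(V₀/D) + (r + σ²/2)T] / (σ√T)
   = [ln(280.9705/255.5281) + (0.0748 + 0.5·0.3440²)·7.8742] / (0.3440·√7.8742)
   = [0.094917 + 1.054891] / 0.965299 = 1.191142
d₂ = d₁ − σ√T = 1.191142 − 0.965299 = 0.225844
N(d₁) = 0.883201,  N(d₂) = 0.589339,  e^(−rT) = 0.554887
E₀ = V₀·N(d₁) − D·e^(−rT)·N(d₂)
   = 280.9705·0.883201 − 255.5281·0.554887·0.589339 = 164.591563
B₀ = V₀ − E₀ = 280.9705 − 164.591563 = 116.378937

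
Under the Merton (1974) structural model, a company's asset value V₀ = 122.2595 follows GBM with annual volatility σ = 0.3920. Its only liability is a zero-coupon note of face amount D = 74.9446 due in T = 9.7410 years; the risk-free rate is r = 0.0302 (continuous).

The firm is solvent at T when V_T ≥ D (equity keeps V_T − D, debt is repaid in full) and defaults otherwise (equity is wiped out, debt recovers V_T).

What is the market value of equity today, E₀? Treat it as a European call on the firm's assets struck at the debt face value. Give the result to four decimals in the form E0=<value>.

E0=80.8293

d₁ = [ln(V₀/D) + (r + σ²/2)T] / (σ√T)
   = [ln(122.2595/74.9446) + (0.0302 + 0.5·0.3920²)·9.7410] / (0.3920·√9.7410)
   = [0.489397 + 1.042599] / 1.223455 = 1.252188
d₂ = d₁ − σ√T = 1.252188 − 1.223455 = 0.028734
N(d₁) = 0.894749,  N(d₂) = 0.511462,  e^(−rT) = 0.745144
E₀ = V₀·N(d₁) − D·e^(−rT)·N(d₂)
   = 122.2595·0.894749 − 74.9446·0.745144·0.511462 = 80.829299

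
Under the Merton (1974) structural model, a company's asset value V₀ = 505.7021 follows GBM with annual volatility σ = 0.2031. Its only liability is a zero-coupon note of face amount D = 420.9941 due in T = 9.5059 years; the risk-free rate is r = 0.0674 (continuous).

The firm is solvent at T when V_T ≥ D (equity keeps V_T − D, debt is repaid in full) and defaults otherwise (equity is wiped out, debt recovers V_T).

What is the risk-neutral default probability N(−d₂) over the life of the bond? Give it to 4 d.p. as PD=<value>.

PD=0.1580

d₁ = [ln(V₀/D) + (r + σ²/2)T] / (σ√T)
   = [ln(505.7021/420.9941) + (0.0674 + 0.5·0.2031²)·9.5059] / (0.2031·√9.5059)
   = [0.183329 + 0.836755] / 0.626191 = 1.629031
d₂ = d₁ − σ√T = 1.629031 − 0.626191 = 1.002840
risk-neutral PD = N(−d₂) = N(-1.002840) = 0.157969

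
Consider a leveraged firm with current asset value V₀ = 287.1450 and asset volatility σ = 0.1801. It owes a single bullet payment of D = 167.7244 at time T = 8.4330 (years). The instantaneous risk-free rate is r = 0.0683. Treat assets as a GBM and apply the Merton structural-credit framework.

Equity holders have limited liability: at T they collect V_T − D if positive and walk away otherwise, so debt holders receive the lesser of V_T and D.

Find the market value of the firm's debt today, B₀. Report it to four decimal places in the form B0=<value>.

d₁ = [ln(V₀/D) + (r + σ²/2)T] / (σ√T)
   = [ln(287.1450/167.7244) + (0.0683 + 0.5·0.1801²)·8.4330] / (0.1801·√8.4330)
   = [0.537665 + 0.712740] / 0.523004 = 2.390816
d₂ = d₁ − σ√T = 2.390816 − 0.523004 = 1.867812
N(d₁) = 0.991595,  N(d₂) = 0.969106,  e^(−rT) = 0.562157
E₀ = V₀·N(d₁) − D·e^(−rT)·N(d₂)
   = 287.1450·0.991595 − 167.7244·0.562157·0.969106 = 193.356869
B₀ = V₀ − E₀ = 287.1450 − 193.356869 = 93.788131

B0=93.7881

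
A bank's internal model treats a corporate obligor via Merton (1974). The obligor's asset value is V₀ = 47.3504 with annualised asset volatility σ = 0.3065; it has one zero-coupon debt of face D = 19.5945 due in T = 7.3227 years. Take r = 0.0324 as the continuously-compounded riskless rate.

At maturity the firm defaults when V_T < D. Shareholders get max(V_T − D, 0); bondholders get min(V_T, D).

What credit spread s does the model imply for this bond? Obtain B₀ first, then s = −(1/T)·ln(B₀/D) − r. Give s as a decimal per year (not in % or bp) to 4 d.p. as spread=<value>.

spread=0.0079

d₁ = [ln(V₀/D) + (r + σ²/2)T] / (σ√T)
   = [ln(47.3504/19.5945) + (0.0324 + 0.5·0.3065²)·7.3227] / (0.3065·√7.3227)
   = [0.882326 + 0.581211] / 0.829404 = 1.764565
d₂ = d₁ − σ√T = 1.764565 − 0.829404 = 0.935161
N(d₁) = 0.961182,  N(d₂) = 0.825147,  e^(−rT) = 0.788790
E₀ = V₀·N(d₁) − D·e^(−rT)·N(d₂)
   = 47.3504·0.961182 − 19.5945·0.788790·0.825147 = 32.758902
B₀ = V₀ − E₀ = 47.3504 − 32.758902 = 14.591498
spread = −(1/T)·ln(B₀/D) − r = −(1/7.3227)·ln(14.591498/19.5945) − 0.0324 = 0.00785973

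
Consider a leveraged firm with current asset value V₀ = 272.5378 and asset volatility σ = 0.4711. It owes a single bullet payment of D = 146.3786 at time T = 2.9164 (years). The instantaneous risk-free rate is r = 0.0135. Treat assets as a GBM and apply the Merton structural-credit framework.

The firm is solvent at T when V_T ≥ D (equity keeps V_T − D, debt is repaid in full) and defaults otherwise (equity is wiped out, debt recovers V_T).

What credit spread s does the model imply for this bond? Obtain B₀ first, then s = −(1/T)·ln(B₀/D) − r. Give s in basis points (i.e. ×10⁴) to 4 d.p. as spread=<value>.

d₁ = [ln(V₀/D) + (r + σ²/2)T] / (σ√T)
   = [ln(272.5378/146.3786) + (0.0135 + 0.5·0.4711²)·2.9164] / (0.4711·√2.9164)
   = [0.621581 + 0.362997] / 0.804520 = 1.223809
d₂ = d₁ − σ√T = 1.223809 − 0.804520 = 0.419289
N(d₁) = 0.889488,  N(d₂) = 0.662498,  e^(−rT) = 0.961394
E₀ = V₀·N(d₁) − D·e^(−rT)·N(d₂)
   = 272.5378·0.889488 − 146.3786·0.961394·0.662498 = 149.187459
B₀ = V₀ − E₀ = 272.5378 − 149.187459 = 123.350341
spread = −(1/T)·ln(B₀/D) − r = −(1/2.9164)·ln(123.350341/146.3786) − 0.0135 = 0.04519147
in basis points: 0.04519147 × 10⁴ = 451.9147 bp

spread=451.9147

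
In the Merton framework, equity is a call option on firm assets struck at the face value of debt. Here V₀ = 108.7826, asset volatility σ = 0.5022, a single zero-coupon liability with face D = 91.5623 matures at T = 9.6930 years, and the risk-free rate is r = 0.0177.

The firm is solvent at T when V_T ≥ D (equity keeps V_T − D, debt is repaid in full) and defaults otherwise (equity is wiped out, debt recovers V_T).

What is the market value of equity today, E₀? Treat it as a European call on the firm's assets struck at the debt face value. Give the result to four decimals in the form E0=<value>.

d₁ = [ln(V₀/D) + (r + σ²/2)T] / (σ√T)
   = [ln(108.7826/91.5623) + (0.0177 + 0.5·0.5022²)·9.6930] / (0.5022·√9.6930)
   = [0.172332 + 1.393877] / 1.563529 = 1.001714
d₂ = d₁ − σ√T = 1.001714 − 1.563529 = -0.561814
N(d₁) = 0.841759,  N(d₂) = 0.287121,  e^(−rT) = 0.842345
E₀ = V₀·N(d₁) − D·e^(−rT)·N(d₂)
   = 108.7826·0.841759 − 91.5623·0.842345·0.287121 = 69.423948

E0=69.4239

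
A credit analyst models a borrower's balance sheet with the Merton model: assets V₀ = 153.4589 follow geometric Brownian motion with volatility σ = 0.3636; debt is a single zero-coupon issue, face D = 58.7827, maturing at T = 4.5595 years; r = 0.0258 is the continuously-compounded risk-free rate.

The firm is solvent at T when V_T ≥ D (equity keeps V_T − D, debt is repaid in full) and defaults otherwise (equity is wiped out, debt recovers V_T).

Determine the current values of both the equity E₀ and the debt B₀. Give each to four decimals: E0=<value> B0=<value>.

E0=103.6851 B0=49.7738

d₁ = [ln(V₀/D) + (r + σ²/2)T] / (σ√T)
   = [ln(153.4589/58.7827) + (0.0258 + 0.5·0.3636²)·4.5595] / (0.3636·√4.5595)
   = [0.959585 + 0.419029] / 0.776395 = 1.775662
d₂ = d₁ − σ√T = 1.775662 − 0.776395 = 0.999268
N(d₁) = 0.962106,  N(d₂) = 0.841167,  e^(−rT) = 0.889020
E₀ = V₀·N(d₁) − D·e^(−rT)·N(d₂)
   = 153.4589·0.962106 − 58.7827·0.889020·0.841167 = 103.685094
B₀ = V₀ − E₀ = 153.4589 − 103.685094 = 49.773806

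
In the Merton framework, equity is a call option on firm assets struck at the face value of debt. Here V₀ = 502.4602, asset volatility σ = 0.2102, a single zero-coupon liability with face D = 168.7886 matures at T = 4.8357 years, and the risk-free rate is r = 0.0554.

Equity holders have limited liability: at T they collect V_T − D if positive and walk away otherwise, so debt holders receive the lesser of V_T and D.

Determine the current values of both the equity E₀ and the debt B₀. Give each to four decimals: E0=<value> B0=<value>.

d₁ = [ln(V₀/D) + (r + σ²/2)T] / (σ√T)
   = [ln(502.4602/168.7886) + (0.0554 + 0.5·0.2102²)·4.8357] / (0.2102·√4.8357)
   = [1.090869 + 0.374728] / 0.462235 = 3.170679
d₂ = d₁ − σ√T = 3.170679 − 0.462235 = 2.708445
N(d₁) = 0.999240,  N(d₂) = 0.996620,  e^(−rT) = 0.764986
E₀ = V₀·N(d₁) − D·e^(−rT)·N(d₂)
   = 502.4602·0.999240 − 168.7886·0.764986·0.996620 = 373.393635
B₀ = V₀ − E₀ = 502.4602 − 373.393635 = 129.066565

E0=373.3936 B0=129.0666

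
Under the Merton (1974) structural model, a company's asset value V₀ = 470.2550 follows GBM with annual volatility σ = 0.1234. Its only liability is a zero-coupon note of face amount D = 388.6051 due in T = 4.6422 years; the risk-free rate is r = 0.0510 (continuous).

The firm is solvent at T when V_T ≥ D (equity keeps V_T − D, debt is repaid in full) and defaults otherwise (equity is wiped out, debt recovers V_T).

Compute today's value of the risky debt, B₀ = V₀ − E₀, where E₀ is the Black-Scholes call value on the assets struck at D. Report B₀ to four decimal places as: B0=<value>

d₁ = [ln(V₀/D) + (r + σ²/2)T] / (σ√T)
   = [ln(470.2550/388.6051) + (0.0510 + 0.5·0.1234²)·4.6422] / (0.1234·√4.6422)
   = [0.190711 + 0.272097] / 0.265875 = 1.740701
d₂ = d₁ − σ√T = 1.740701 − 0.265875 = 1.474826
N(d₁) = 0.959132,  N(d₂) = 0.929870,  e^(−rT) = 0.789187
E₀ = V₀·N(d₁) − D·e^(−rT)·N(d₂)
   = 470.2550·0.959132 − 388.6051·0.789187·0.929870 = 165.862090
B₀ = V₀ − E₀ = 470.2550 − 165.862090 = 304.392910

B0=304.3929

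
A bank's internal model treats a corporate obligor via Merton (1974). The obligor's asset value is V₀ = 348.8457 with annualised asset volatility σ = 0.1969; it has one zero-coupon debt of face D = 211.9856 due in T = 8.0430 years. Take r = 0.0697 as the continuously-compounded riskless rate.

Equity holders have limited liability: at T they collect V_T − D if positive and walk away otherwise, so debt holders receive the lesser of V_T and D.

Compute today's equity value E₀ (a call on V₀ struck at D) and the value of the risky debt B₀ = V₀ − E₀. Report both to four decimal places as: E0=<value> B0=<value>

E0=229.0736 B0=119.7721

d₁ = [ln(V₀/D) + (r + σ²/2)T] / (σ√T)
   = [ln(348.8457/211.9856) + (0.0697 + 0.5·0.1969²)·8.0430] / (0.1969·√8.0430)
   = [0.498111 + 0.716509] / 0.558412 = 2.175133
d₂ = d₁ − σ√T = 2.175133 − 0.558412 = 1.616721
N(d₁) = 0.985190,  N(d₂) = 0.947031,  e^(−rT) = 0.570868
E₀ = V₀·N(d₁) − D·e^(−rT)·N(d₂)
   = 348.8457·0.985190 − 211.9856·0.570868·0.947031 = 229.073571
B₀ = V₀ − E₀ = 348.8457 − 229.073571 = 119.772129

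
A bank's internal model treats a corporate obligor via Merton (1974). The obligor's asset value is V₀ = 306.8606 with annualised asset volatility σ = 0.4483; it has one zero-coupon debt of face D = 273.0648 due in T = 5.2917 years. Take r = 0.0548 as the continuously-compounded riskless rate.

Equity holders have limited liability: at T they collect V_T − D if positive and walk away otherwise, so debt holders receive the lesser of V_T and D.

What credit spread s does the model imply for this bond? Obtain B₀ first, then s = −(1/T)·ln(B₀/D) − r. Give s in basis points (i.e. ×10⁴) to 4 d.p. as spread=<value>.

d₁ = [ln(V₀/D) + (r + σ²/2)T] / (σ√T)
   = [ln(306.8606/273.0648) + (0.0548 + 0.5·0.4483²)·5.2917] / (0.4483·√5.2917)
   = [0.116684 + 0.821729] / 1.031256 = 0.909972
d₂ = d₁ − σ√T = 0.909972 − 1.031256 = -0.121284
N(d₁) = 0.818581,  N(d₂) = 0.451733,  e^(−rT) = 0.748275
E₀ = V₀·N(d₁) − D·e^(−rT)·N(d₂)
   = 306.8606·0.818581 − 273.0648·0.748275·0.451733 = 158.888868
B₀ = V₀ − E₀ = 306.8606 − 158.888868 = 147.971732
spread = −(1/T)·ln(B₀/D) − r = −(1/5.2917)·ln(147.971732/273.0648) − 0.0548 = 0.06098281
in basis points: 0.06098281 × 10⁴ = 609.8281 bp

spread=609.8281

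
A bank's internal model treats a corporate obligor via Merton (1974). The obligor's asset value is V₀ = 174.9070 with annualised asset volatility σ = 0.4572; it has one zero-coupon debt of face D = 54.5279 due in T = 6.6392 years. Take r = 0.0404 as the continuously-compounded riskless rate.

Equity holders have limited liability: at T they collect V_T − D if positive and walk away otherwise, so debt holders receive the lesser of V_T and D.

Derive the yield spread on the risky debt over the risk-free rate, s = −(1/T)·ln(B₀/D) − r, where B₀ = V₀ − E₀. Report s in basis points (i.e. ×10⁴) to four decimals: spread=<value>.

spread=186.2006

d₁ = [ln(V₀/D) + (r + σ²/2)T] / (σ√T)
   = [ln(174.9070/54.5279) + (0.0404 + 0.5·0.4572²)·6.6392] / (0.4572·√6.6392)
   = [1.165542 + 0.962126] / 1.178051 = 1.806091
d₂ = d₁ − σ√T = 1.806091 − 1.178051 = 0.628040
N(d₁) = 0.964548,  N(d₂) = 0.735011,  e^(−rT) = 0.764737
E₀ = V₀·N(d₁) − D·e^(−rT)·N(d₂)
   = 174.9070·0.964548 − 54.5279·0.764737·0.735011 = 138.056599
B₀ = V₀ − E₀ = 174.9070 − 138.056599 = 36.850401
spread = −(1/T)·ln(B₀/D) − r = −(1/6.6392)·ln(36.850401/54.5279) − 0.0404 = 0.01862006
in basis points: 0.01862006 × 10⁴ = 186.2006 bp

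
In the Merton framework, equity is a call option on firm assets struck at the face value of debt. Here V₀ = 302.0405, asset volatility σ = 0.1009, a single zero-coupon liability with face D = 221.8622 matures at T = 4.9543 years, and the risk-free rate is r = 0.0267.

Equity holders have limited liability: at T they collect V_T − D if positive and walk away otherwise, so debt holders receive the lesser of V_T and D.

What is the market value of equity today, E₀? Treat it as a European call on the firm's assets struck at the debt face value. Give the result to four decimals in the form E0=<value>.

d₁ = [ln(V₀/D) + (r + σ²/2)T] / (σ√T)
   = [ln(302.0405/221.8622) + (0.0267 + 0.5·0.1009²)·4.9543] / (0.1009·√4.9543)
   = [0.308505 + 0.157499] / 0.224586 = 2.074948
d₂ = d₁ − σ√T = 2.074948 − 0.224586 = 1.850362
N(d₁) = 0.981004,  N(d₂) = 0.967869,  e^(−rT) = 0.876096
E₀ = V₀·N(d₁) − D·e^(−rT)·N(d₂)
   = 302.0405·0.981004 − 221.8622·0.876096·0.967869 = 108.175813

E0=108.1758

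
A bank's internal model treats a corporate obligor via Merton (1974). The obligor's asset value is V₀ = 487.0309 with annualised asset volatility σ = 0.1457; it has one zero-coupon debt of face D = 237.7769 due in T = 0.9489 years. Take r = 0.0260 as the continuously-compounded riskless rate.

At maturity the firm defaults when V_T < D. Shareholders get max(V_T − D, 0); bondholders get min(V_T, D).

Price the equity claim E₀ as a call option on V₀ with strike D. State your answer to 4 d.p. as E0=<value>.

d₁ = [ln(V₀/D) + (r + σ²/2)T] / (σ√T)
   = [ln(487.0309/237.7769) + (0.0260 + 0.5·0.1457²)·0.9489] / (0.1457·√0.9489)
   = [0.716995 + 0.034743] / 0.141929 = 5.296594
d₂ = d₁ − σ√T = 5.296594 − 0.141929 = 5.154666
N(d₁) = 1.000000,  N(d₂) = 1.000000,  e^(−rT) = 0.975630
E₀ = V₀·N(d₁) − D·e^(−rT)·N(d₂)
   = 487.0309·1.000000 − 237.7769·0.975630·1.000000 = 255.048516

E0=255.0485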